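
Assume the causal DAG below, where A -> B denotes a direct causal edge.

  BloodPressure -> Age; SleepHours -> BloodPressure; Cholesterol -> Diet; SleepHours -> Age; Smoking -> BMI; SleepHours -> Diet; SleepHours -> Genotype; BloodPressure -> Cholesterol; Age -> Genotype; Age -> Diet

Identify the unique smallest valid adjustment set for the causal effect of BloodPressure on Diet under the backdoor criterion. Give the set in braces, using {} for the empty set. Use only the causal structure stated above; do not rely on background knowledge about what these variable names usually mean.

{SleepHours}

Variables eligible for adjustment (non-descendants of BloodPressure, excluding BloodPressure and Diet): {BMI, SleepHours, Smoking}.
Backdoor paths from BloodPressure to Diet:
  P1: BloodPressure <- SleepHours -> Age -> Diet
  P2: BloodPressure <- SleepHours -> Genotype <- Age -> Diet
  P3: BloodPressure <- SleepHours -> Diet
The empty set is not sufficient: P1 (BloodPressure <- SleepHours -> Age -> Diet) has no collider blocking it and no conditioned non-collider, so it is open.
Try {SleepHours}:
  P1: blocked at fork node SleepHours ∈ conditioning set.
  P2: blocked at fork node SleepHours ∈ conditioning set.
  P3: blocked at fork node SleepHours ∈ conditioning set.
{SleepHours} contains no descendant of BloodPressure and blocks every backdoor path.
No other singleton works — e.g. {Smoking} leaves P1 open — so {SleepHours} is the unique smallest valid adjustment set.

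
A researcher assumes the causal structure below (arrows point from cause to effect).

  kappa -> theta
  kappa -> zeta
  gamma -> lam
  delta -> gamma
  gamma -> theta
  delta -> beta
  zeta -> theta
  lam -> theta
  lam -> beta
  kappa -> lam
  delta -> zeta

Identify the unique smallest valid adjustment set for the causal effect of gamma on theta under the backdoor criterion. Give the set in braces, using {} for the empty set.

Variables eligible for adjustment (non-descendants of gamma, excluding gamma and theta): {delta, kappa, zeta}.
Backdoor paths from gamma to theta:
  P1: gamma <- delta -> zeta <- kappa -> lam -> theta
  P2: gamma <- delta -> zeta <- kappa -> theta
  P3: gamma <- delta -> zeta -> theta
  P4: gamma <- delta -> beta <- lam <- kappa -> zeta -> theta
  P5: gamma <- delta -> beta <- lam <- kappa -> theta
  P6: gamma <- delta -> beta <- lam -> theta
The empty set is not sufficient: P3 (gamma <- delta -> zeta -> theta) has no collider blocking it and no conditioned non-collider, so it is open.
Try {delta}:
  P1: blocked at fork node delta ∈ conditioning set.
  P2: blocked at fork node delta ∈ conditioning set.
  P3: blocked at fork node delta ∈ conditioning set.
  P4: blocked at fork node delta ∈ conditioning set.
  P5: blocked at fork node delta ∈ conditioning set.
  P6: blocked at fork node delta ∈ conditioning set.
{delta} contains no descendant of gamma and blocks every backdoor path.
No other singleton works — e.g. {kappa} leaves P3 open — so {delta} is the unique smallest valid adjustment set.

{delta}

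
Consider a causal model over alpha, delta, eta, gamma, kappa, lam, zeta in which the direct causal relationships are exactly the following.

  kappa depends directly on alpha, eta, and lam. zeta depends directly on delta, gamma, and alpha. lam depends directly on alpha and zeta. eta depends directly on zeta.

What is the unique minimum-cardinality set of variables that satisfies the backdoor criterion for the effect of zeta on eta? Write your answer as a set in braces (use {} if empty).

Variables eligible for adjustment (non-descendants of zeta, excluding zeta and eta): {alpha, delta, gamma}.
Backdoor paths from zeta to eta:
  P1: zeta <- alpha -> lam -> kappa <- eta
  P2: zeta <- alpha -> kappa <- eta
Each backdoor path contains an unconditioned collider, so every path is already blocked with the empty conditioning set:
  P1: blocked at collider kappa (neither it nor any descendant is in the conditioning set).
  P2: blocked at collider kappa (neither it nor any descendant is in the conditioning set).
The empty set is therefore the unique smallest valid set.

{}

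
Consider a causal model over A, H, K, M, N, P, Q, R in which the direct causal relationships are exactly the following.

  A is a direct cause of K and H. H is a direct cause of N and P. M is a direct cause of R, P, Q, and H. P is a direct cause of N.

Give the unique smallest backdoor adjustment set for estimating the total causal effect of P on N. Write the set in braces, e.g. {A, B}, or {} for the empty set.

{H}

Variables eligible for adjustment (non-descendants of P, excluding P and N): {A, H, K, M, Q, R}.
Backdoor paths from P to N:
  P1: P <- M -> H -> N
  P2: P <- H -> N
The empty set is not sufficient: P1 (P <- M -> H -> N) has no collider blocking it and no conditioned non-collider, so it is open.
Try {H}:
  P1: blocked at chain node H ∈ conditioning set.
  P2: blocked at fork node H ∈ conditioning set.
{H} contains no descendant of P and blocks every backdoor path.
No other singleton works — e.g. {M} leaves P2 open — so {H} is the unique smallest valid adjustment set.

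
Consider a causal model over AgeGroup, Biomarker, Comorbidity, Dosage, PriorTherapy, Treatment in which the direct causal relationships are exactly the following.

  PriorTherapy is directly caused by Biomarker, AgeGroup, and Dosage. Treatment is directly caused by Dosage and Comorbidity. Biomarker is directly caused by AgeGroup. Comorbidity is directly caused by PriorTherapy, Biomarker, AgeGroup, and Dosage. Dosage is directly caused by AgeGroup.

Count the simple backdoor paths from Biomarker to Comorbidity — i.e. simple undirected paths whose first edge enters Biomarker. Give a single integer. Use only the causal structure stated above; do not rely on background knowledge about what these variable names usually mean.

A backdoor path from Biomarker to Comorbidity is any simple undirected path whose first edge points into Biomarker (i.e. leaves Biomarker via a parent).
Parents of Biomarker: {AgeGroup}.
Enumerating:
  P1: Biomarker <- AgeGroup -> Dosage -> PriorTherapy -> Comorbidity
  P2: Biomarker <- AgeGroup -> Dosage -> Comorbidity
  P3: Biomarker <- AgeGroup -> Dosage -> Treatment <- Comorbidity
  P4: Biomarker <- AgeGroup -> PriorTherapy <- Dosage -> Comorbidity
  P5: Biomarker <- AgeGroup -> PriorTherapy <- Dosage -> Treatment <- Comorbidity
  P6: Biomarker <- AgeGroup -> PriorTherapy -> Comorbidity
  P7: Biomarker <- AgeGroup -> Comorbidity
That exhausts the simple backdoor paths. Count: 7.

7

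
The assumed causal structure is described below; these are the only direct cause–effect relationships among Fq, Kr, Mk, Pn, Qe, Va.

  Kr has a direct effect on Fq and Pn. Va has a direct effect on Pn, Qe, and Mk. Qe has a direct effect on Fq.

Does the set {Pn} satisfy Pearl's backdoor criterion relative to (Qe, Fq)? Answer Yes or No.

Backdoor paths from Qe to Fq (paths whose first edge points into Qe):
  P1: Qe <- Va -> Pn <- Kr -> Fq
Condition 1 (no descendant of Qe in the set): holds — descendants of Qe are {Fq}; none are in {Pn}.
Condition 2 (every backdoor path blocked by {Pn}):
  P1: open — collider(s) Pn are conditioned on (or have a conditioned descendant) and no non-collider on the path is in the set.
{Pn} does not satisfy the backdoor criterion.

No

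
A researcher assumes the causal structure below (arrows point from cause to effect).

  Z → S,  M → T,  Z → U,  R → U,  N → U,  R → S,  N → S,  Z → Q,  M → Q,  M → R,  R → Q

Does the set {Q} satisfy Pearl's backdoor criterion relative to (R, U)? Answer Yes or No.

Backdoor paths from R to U (paths whose first edge points into R):
  P1: R <- M -> Q <- Z -> S <- N -> U
  P2: R <- M -> Q <- Z -> U
Condition 1 (no descendant of R in the set): FAILS — Q is a descendant of R.
Condition 2 (every backdoor path blocked by {Q}):
  P1: blocked at collider S (neither it nor any descendant is in the conditioning set).
  P2: open — collider(s) Q are conditioned on (or have a conditioned descendant) and no non-collider on the path is in the set.
{Q} does not satisfy the backdoor criterion.

No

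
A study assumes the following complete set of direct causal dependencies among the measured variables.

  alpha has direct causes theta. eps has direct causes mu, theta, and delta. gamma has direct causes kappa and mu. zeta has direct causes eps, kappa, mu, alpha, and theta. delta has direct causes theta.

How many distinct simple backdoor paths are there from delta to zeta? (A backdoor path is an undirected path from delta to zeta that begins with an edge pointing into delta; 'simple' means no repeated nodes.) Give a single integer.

5

A backdoor path from delta to zeta is any simple undirected path whose first edge points into delta (i.e. leaves delta via a parent).
Parents of delta: {theta}.
Enumerating:
  P1: delta <- theta -> alpha -> zeta
  P2: delta <- theta -> eps <- mu -> zeta
  P3: delta <- theta -> eps <- mu -> gamma <- kappa -> zeta
  P4: delta <- theta -> eps -> zeta
  P5: delta <- theta -> zeta
That exhausts the simple backdoor paths. Count: 5.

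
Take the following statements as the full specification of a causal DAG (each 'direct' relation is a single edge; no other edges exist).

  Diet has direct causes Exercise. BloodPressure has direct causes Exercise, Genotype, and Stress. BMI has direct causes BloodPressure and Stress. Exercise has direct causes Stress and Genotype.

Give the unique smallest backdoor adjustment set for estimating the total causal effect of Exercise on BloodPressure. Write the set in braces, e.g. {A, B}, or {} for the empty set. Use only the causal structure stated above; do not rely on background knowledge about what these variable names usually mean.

{Genotype, Stress}

Variables eligible for adjustment (non-descendants of Exercise, excluding Exercise and BloodPressure): {Genotype, Stress}.
Backdoor paths from Exercise to BloodPressure:
  P1: Exercise <- Stress -> BloodPressure
  P2: Exercise <- Stress -> BMI <- BloodPressure
  P3: Exercise <- Genotype -> BloodPressure
The empty set is not sufficient: P1 (Exercise <- Stress -> BloodPressure) has no collider blocking it and no conditioned non-collider, so it is open.
Try {Genotype, Stress}:
  P1: blocked at fork node Stress ∈ conditioning set.
  P2: blocked at fork node Stress ∈ conditioning set.
  P3: blocked at fork node Genotype ∈ conditioning set.
{Genotype, Stress} contains no descendant of Exercise and blocks every backdoor path.
Every element of {Genotype, Stress} is needed (dropping Genotype leaves P3 open; dropping Stress leaves P1 open), so no proper subset is valid.
Among all size-2 subsets of the eligible variables, only {Genotype, Stress} blocks every backdoor path, so it is the unique smallest valid adjustment set.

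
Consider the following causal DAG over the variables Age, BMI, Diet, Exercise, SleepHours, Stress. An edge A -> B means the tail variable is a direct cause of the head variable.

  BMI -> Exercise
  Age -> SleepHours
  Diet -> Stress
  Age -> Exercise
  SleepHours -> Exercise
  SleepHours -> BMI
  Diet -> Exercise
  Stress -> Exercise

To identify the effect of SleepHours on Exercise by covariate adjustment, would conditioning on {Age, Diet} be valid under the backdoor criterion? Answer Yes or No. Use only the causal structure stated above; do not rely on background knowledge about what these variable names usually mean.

Backdoor paths from SleepHours to Exercise (paths whose first edge points into SleepHours):
  P1: SleepHours <- Age -> Exercise
Condition 1 (no descendant of SleepHours in the set): holds — descendants of SleepHours are {BMI, Exercise}; none are in {Age, Diet}.
Condition 2 (every backdoor path blocked by {Age, Diet}):
  P1: blocked at fork node Age ∈ conditioning set.
{Age, Diet} satisfies the backdoor criterion.

Yes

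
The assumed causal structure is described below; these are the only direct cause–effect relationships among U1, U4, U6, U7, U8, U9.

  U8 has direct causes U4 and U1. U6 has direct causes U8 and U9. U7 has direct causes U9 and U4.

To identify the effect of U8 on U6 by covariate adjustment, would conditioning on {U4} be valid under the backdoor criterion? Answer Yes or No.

Yes

Backdoor paths from U8 to U6 (paths whose first edge points into U8):
  P1: U8 <- U4 -> U7 <- U9 -> U6
Condition 1 (no descendant of U8 in the set): holds — descendants of U8 are {U6}; none are in {U4}.
Condition 2 (every backdoor path blocked by {U4}):
  P1: blocked at fork node U4 ∈ conditioning set.
{U4} satisfies the backdoor criterion.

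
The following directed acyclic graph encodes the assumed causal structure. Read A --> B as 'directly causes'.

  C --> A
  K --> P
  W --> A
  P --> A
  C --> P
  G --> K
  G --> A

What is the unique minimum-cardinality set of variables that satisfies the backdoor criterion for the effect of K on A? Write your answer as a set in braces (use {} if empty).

{G}

Variables eligible for adjustment (non-descendants of K, excluding K and A): {C, G, W}.
Backdoor paths from K to A:
  P1: K <- G -> A
The empty set is not sufficient: P1 (K <- G -> A) has no collider blocking it and no conditioned non-collider, so it is open.
Try {G}:
  P1: blocked at fork node G ∈ conditioning set.
{G} contains no descendant of K and blocks every backdoor path.
No other singleton works — e.g. {C} leaves P1 open — so {G} is the unique smallest valid adjustment set.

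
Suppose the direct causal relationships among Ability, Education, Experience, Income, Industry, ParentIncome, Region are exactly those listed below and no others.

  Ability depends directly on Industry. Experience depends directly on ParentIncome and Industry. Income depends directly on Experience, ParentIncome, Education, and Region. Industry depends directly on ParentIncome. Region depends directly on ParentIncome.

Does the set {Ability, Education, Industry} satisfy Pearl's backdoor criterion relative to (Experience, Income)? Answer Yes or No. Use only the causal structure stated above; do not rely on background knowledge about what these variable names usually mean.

Backdoor paths from Experience to Income (paths whose first edge points into Experience):
  P1: Experience <- ParentIncome -> Region -> Income
  P2: Experience <- ParentIncome -> Income
  P3: Experience <- Industry <- ParentIncome -> Region -> Income
  P4: Experience <- Industry <- ParentIncome -> Income
Condition 1 (no descendant of Experience in the set): holds — descendants of Experience are {Income}; none are in {Ability, Education, Industry}.
Condition 2 (every backdoor path blocked by {Ability, Education, Industry}):
  P1: open — no interior node is in the conditioning set.
  P2: open — no interior node is in the conditioning set.
  P3: blocked at chain node Industry ∈ conditioning set.
  P4: blocked at chain node Industry ∈ conditioning set.
{Ability, Education, Industry} does not satisfy the backdoor criterion.

No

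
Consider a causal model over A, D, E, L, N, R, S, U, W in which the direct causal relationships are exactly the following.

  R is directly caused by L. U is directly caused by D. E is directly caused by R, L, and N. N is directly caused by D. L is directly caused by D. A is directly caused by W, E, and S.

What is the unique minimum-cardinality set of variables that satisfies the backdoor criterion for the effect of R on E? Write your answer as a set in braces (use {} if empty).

{L}

Variables eligible for adjustment (non-descendants of R, excluding R and E): {D, L, N, S, U, W}.
Backdoor paths from R to E:
  P1: R <- L <- D -> N -> E
  P2: R <- L -> E
The empty set is not sufficient: P1 (R <- L <- D -> N -> E) has no collider blocking it and no conditioned non-collider, so it is open.
Try {L}:
  P1: blocked at chain node L ∈ conditioning set.
  P2: blocked at fork node L ∈ conditioning set.
{L} contains no descendant of R and blocks every backdoor path.
No other singleton works — e.g. {D} leaves P2 open — so {L} is the unique smallest valid adjustment set.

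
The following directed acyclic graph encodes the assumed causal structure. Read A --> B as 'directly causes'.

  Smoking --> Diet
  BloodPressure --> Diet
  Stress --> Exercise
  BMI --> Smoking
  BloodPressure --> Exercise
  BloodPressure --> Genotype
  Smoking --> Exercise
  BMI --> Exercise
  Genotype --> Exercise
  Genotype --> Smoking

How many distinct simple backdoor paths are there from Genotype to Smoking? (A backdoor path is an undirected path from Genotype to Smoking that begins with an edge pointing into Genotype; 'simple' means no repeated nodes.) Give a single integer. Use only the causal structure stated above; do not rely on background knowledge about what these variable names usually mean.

A backdoor path from Genotype to Smoking is any simple undirected path whose first edge points into Genotype (i.e. leaves Genotype via a parent).
Parents of Genotype: {BloodPressure}.
Enumerating:
  P1: Genotype <- BloodPressure -> Exercise <- BMI -> Smoking
  P2: Genotype <- BloodPressure -> Exercise <- Smoking
  P3: Genotype <- BloodPressure -> Diet <- Smoking
That exhausts the simple backdoor paths. Count: 3.

3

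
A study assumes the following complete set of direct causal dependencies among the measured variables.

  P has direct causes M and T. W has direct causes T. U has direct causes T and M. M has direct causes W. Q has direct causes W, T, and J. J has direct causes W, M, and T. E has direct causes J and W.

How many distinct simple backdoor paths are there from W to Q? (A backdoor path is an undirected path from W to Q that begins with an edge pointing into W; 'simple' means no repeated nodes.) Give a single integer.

4

A backdoor path from W to Q is any simple undirected path whose first edge points into W (i.e. leaves W via a parent).
Parents of W: {T}.
Enumerating:
  P1: W <- T -> P <- M -> J -> Q
  P2: W <- T -> J -> Q
  P3: W <- T -> U <- M -> J -> Q
  P4: W <- T -> Q
That exhausts the simple backdoor paths. Count: 4.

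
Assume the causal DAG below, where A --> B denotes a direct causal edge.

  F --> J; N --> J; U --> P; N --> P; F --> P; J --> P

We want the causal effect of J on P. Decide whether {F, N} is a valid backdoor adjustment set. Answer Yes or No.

Yes

Backdoor paths from J to P (paths whose first edge points into J):
  P1: J <- F -> P
  P2: J <- N -> P
Condition 1 (no descendant of J in the set): holds — descendants of J are {P}; none are in {F, N}.
Condition 2 (every backdoor path blocked by {F, N}):
  P1: blocked at fork node F ∈ conditioning set.
  P2: blocked at fork node N ∈ conditioning set.
{F, N} satisfies the backdoor criterion.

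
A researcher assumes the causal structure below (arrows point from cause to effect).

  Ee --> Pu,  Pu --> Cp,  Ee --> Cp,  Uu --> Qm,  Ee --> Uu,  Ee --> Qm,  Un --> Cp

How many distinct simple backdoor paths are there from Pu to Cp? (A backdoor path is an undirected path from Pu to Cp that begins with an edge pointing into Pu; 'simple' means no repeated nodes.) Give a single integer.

1

A backdoor path from Pu to Cp is any simple undirected path whose first edge points into Pu (i.e. leaves Pu via a parent).
Parents of Pu: {Ee}.
Enumerating:
  P1: Pu <- Ee -> Cp
That exhausts the simple backdoor paths. Count: 1.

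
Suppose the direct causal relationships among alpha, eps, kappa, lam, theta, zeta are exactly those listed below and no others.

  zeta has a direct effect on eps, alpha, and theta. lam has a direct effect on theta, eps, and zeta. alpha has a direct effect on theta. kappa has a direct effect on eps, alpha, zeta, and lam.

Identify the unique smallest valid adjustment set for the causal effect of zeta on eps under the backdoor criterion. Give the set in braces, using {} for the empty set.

{kappa, lam}

Variables eligible for adjustment (non-descendants of zeta, excluding zeta and eps): {kappa, lam}.
Backdoor paths from zeta to eps:
  P1: zeta <- kappa -> lam -> eps
  P2: zeta <- kappa -> alpha -> theta <- lam -> eps
  P3: zeta <- kappa -> eps
  P4: zeta <- lam <- kappa -> eps
  P5: zeta <- lam -> theta <- alpha <- kappa -> eps
  P6: zeta <- lam -> eps
The empty set is not sufficient: P1 (zeta <- kappa -> lam -> eps) has no collider blocking it and no conditioned non-collider, so it is open.
Try {kappa, lam}:
  P1: blocked at fork node kappa ∈ conditioning set.
  P2: blocked at fork node kappa ∈ conditioning set.
  P3: blocked at fork node kappa ∈ conditioning set.
  P4: blocked at chain node lam ∈ conditioning set.
  P5: blocked at fork node lam ∈ conditioning set.
  P6: blocked at fork node lam ∈ conditioning set.
{kappa, lam} contains no descendant of zeta and blocks every backdoor path.
Every element of {kappa, lam} is needed (dropping kappa leaves P3 open; dropping lam leaves P6 open), so no proper subset is valid.
Among all size-2 subsets of the eligible variables, only {kappa, lam} blocks every backdoor path, so it is the unique smallest valid adjustment set.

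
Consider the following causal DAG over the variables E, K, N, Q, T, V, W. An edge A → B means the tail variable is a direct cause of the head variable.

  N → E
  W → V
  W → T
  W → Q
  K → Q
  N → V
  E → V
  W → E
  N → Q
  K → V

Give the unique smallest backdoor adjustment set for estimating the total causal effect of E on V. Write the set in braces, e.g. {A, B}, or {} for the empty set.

Variables eligible for adjustment (non-descendants of E, excluding E and V): {K, N, Q, T, W}.
Backdoor paths from E to V:
  P1: E <- W -> V
  P2: E <- W -> Q <- N -> V
  P3: E <- W -> Q <- K -> V
  P4: E <- N -> V
  P5: E <- N -> Q <- W -> V
  P6: E <- N -> Q <- K -> V
The empty set is not sufficient: P1 (E <- W -> V) has no collider blocking it and no conditioned non-collider, so it is open.
Try {N, W}:
  P1: blocked at fork node W ∈ conditioning set.
  P2: blocked at fork node W ∈ conditioning set.
  P3: blocked at fork node W ∈ conditioning set.
  P4: blocked at fork node N ∈ conditioning set.
  P5: blocked at fork node N ∈ conditioning set.
  P6: blocked at fork node N ∈ conditioning set.
{N, W} contains no descendant of E and blocks every backdoor path.
Every element of {N, W} is needed (dropping N leaves P4 open; dropping W leaves P1 open), so no proper subset is valid.
Among all size-2 subsets of the eligible variables, only {N, W} blocks every backdoor path, so it is the unique smallest valid adjustment set.

{N, W}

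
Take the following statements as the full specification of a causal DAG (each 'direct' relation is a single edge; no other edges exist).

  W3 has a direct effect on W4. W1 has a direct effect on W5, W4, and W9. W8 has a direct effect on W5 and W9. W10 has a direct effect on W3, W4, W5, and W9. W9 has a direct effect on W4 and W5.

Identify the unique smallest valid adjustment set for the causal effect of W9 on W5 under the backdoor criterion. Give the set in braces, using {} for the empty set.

Variables eligible for adjustment (non-descendants of W9, excluding W9 and W5): {W1, W10, W3, W8}.
Backdoor paths from W9 to W5:
  P1: W9 <- W1 -> W5
  P2: W9 <- W1 -> W4 <- W10 -> W5
  P3: W9 <- W1 -> W4 <- W3 <- W10 -> W5
  P4: W9 <- W8 -> W5
  P5: W9 <- W10 -> W3 -> W4 <- W1 -> W5
  P6: W9 <- W10 -> W5
  P7: W9 <- W10 -> W4 <- W1 -> W5
The empty set is not sufficient: P1 (W9 <- W1 -> W5) has no collider blocking it and no conditioned non-collider, so it is open.
Try {W1, W10, W8}:
  P1: blocked at fork node W1 ∈ conditioning set.
  P2: blocked at fork node W1 ∈ conditioning set.
  P3: blocked at fork node W1 ∈ conditioning set.
  P4: blocked at fork node W8 ∈ conditioning set.
  P5: blocked at fork node W10 ∈ conditioning set.
  P6: blocked at fork node W10 ∈ conditioning set.
  P7: blocked at fork node W10 ∈ conditioning set.
{W1, W10, W8} contains no descendant of W9 and blocks every backdoor path.
Every element of {W1, W10, W8} is needed (dropping W1 leaves P1 open; dropping W10 leaves P6 open; dropping W8 leaves P4 open), so no proper subset is valid.
Among all size-3 subsets of the eligible variables, only {W1, W10, W8} blocks every backdoor path, so it is the unique smallest valid adjustment set.

{W1, W10, W8}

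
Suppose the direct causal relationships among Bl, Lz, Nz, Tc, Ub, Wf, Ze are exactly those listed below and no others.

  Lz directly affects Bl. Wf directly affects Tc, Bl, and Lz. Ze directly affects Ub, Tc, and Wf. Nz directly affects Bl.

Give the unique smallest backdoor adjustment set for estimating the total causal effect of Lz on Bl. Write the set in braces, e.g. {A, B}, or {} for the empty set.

Variables eligible for adjustment (non-descendants of Lz, excluding Lz and Bl): {Nz, Tc, Ub, Wf, Ze}.
Backdoor paths from Lz to Bl:
  P1: Lz <- Wf -> Bl
The empty set is not sufficient: P1 (Lz <- Wf -> Bl) has no collider blocking it and no conditioned non-collider, so it is open.
Try {Wf}:
  P1: blocked at fork node Wf ∈ conditioning set.
{Wf} contains no descendant of Lz and blocks every backdoor path.
No other singleton works — e.g. {Nz} leaves P1 open — so {Wf} is the unique smallest valid adjustment set.

{Wf}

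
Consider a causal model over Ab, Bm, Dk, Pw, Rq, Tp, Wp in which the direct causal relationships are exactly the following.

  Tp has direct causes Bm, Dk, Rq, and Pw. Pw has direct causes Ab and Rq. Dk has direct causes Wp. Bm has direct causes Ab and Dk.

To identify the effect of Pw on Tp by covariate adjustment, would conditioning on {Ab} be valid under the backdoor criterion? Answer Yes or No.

No

Backdoor paths from Pw to Tp (paths whose first edge points into Pw):
  P1: Pw <- Ab -> Bm <- Dk -> Tp
  P2: Pw <- Ab -> Bm -> Tp
  P3: Pw <- Rq -> Tp
Condition 1 (no descendant of Pw in the set): holds — descendants of Pw are {Tp}; none are in {Ab}.
Condition 2 (every backdoor path blocked by {Ab}):
  P1: blocked at fork node Ab ∈ conditioning set.
  P2: blocked at fork node Ab ∈ conditioning set.
  P3: open — no interior node is in the conditioning set.
{Ab} does not satisfy the backdoor criterion.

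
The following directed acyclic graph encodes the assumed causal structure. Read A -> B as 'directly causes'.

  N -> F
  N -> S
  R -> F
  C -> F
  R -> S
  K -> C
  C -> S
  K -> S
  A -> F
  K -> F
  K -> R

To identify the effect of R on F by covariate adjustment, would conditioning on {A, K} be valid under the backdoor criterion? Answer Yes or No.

Backdoor paths from R to F (paths whose first edge points into R):
  P1: R <- K -> C -> F
  P2: R <- K -> C -> S <- N -> F
  P3: R <- K -> F
  P4: R <- K -> S <- N -> F
  P5: R <- K -> S <- C -> F
Condition 1 (no descendant of R in the set): holds — descendants of R are {F, S}; none are in {A, K}.
Condition 2 (every backdoor path blocked by {A, K}):
  P1: blocked at fork node K ∈ conditioning set.
  P2: blocked at fork node K ∈ conditioning set.
  P3: blocked at fork node K ∈ conditioning set.
  P4: blocked at fork node K ∈ conditioning set.
  P5: blocked at fork node K ∈ conditioning set.
{A, K} satisfies the backdoor criterion.

Yes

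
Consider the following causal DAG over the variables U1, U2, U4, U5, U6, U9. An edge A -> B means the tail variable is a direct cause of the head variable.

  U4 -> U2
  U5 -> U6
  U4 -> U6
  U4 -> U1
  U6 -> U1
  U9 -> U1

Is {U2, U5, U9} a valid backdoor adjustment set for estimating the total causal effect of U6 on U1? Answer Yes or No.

Backdoor paths from U6 to U1 (paths whose first edge points into U6):
  P1: U6 <- U4 -> U1
Condition 1 (no descendant of U6 in the set): holds — descendants of U6 are {U1}; none are in {U2, U5, U9}.
Condition 2 (every backdoor path blocked by {U2, U5, U9}):
  P1: open — no interior node is in the conditioning set.
{U2, U5, U9} does not satisfy the backdoor criterion.

No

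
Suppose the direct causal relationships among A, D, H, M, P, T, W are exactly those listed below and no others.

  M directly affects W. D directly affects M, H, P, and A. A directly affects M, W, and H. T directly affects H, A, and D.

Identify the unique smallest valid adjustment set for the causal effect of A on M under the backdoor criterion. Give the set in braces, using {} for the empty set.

{D}

Variables eligible for adjustment (non-descendants of A, excluding A and M): {D, P, T}.
Backdoor paths from A to M:
  P1: A <- T -> D -> M
  P2: A <- T -> H <- D -> M
  P3: A <- D -> M
The empty set is not sufficient: P1 (A <- T -> D -> M) has no collider blocking it and no conditioned non-collider, so it is open.
Try {D}:
  P1: blocked at chain node D ∈ conditioning set.
  P2: blocked at collider H (neither it nor any descendant is in the conditioning set).
  P3: blocked at fork node D ∈ conditioning set.
{D} contains no descendant of A and blocks every backdoor path.
No other singleton works — e.g. {T} leaves P3 open — so {D} is the unique smallest valid adjustment set.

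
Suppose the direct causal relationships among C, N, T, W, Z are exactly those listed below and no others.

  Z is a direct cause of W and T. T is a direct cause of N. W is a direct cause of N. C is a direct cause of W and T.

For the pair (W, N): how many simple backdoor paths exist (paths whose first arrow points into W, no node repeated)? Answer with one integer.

A backdoor path from W to N is any simple undirected path whose first edge points into W (i.e. leaves W via a parent).
Parents of W: {C, Z}.
Enumerating:
  P1: W <- C -> T -> N
  P2: W <- Z -> T -> N
That exhausts the simple backdoor paths. Count: 2.

2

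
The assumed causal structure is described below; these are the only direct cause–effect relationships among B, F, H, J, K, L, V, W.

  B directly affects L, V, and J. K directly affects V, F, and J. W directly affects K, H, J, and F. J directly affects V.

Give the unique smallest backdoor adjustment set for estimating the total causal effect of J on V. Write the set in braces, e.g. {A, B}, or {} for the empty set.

Variables eligible for adjustment (non-descendants of J, excluding J and V): {B, F, H, K, L, W}.
Backdoor paths from J to V:
  P1: J <- W -> K -> V
  P2: J <- W -> F <- K -> V
  P3: J <- B -> V
  P4: J <- K -> V
The empty set is not sufficient: P1 (J <- W -> K -> V) has no collider blocking it and no conditioned non-collider, so it is open.
Try {B, K}:
  P1: blocked at chain node K ∈ conditioning set.
  P2: blocked at collider F (neither it nor any descendant is in the conditioning set).
  P3: blocked at fork node B ∈ conditioning set.
  P4: blocked at fork node K ∈ conditioning set.
{B, K} contains no descendant of J and blocks every backdoor path.
Every element of {B, K} is needed (dropping B leaves P3 open; dropping K leaves P1 open), so no proper subset is valid.
Among all size-2 subsets of the eligible variables, only {B, K} blocks every backdoor path, so it is the unique smallest valid adjustment set.

{B, K}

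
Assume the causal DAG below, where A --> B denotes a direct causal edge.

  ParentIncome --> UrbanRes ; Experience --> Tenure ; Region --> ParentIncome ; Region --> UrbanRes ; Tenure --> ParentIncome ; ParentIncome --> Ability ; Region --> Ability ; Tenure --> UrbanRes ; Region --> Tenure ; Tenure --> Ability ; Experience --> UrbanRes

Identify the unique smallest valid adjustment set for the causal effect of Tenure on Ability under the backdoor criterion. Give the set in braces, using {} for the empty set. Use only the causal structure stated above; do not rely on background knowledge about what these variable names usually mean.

Variables eligible for adjustment (non-descendants of Tenure, excluding Tenure and Ability): {Experience, Region}.
Backdoor paths from Tenure to Ability:
  P1: Tenure <- Experience -> UrbanRes <- Region -> ParentIncome -> Ability
  P2: Tenure <- Experience -> UrbanRes <- Region -> Ability
  P3: Tenure <- Experience -> UrbanRes <- ParentIncome <- Region -> Ability
  P4: Tenure <- Experience -> UrbanRes <- ParentIncome -> Ability
  P5: Tenure <- Region -> ParentIncome -> Ability
  P6: Tenure <- Region -> Ability
  P7: Tenure <- Region -> UrbanRes <- ParentIncome -> Ability
The empty set is not sufficient: P5 (Tenure <- Region -> ParentIncome -> Ability) has no collider blocking it and no conditioned non-collider, so it is open.
Try {Region}:
  P1: blocked at collider UrbanRes (neither it nor any descendant is in the conditioning set).
  P2: blocked at collider UrbanRes (neither it nor any descendant is in the conditioning set).
  P3: blocked at collider UrbanRes (neither it nor any descendant is in the conditioning set).
  P4: blocked at collider UrbanRes (neither it nor any descendant is in the conditioning set).
  P5: blocked at fork node Region ∈ conditioning set.
  P6: blocked at fork node Region ∈ conditioning set.
  P7: blocked at fork node Region ∈ conditioning set.
{Region} contains no descendant of Tenure and blocks every backdoor path.
No other singleton works — e.g. {Experience} leaves P5 open — so {Region} is the unique smallest valid adjustment set.

{Region}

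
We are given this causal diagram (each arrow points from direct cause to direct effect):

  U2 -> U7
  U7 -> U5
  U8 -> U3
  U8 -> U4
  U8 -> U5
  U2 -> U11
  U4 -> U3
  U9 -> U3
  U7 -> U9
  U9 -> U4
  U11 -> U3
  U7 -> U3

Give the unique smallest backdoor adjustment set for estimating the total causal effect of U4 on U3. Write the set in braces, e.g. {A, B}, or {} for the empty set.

Variables eligible for adjustment (non-descendants of U4, excluding U4 and U3): {U11, U2, U5, U7, U8, U9}.
Backdoor paths from U4 to U3:
  P1: U4 <- U8 -> U3
  P2: U4 <- U8 -> U5 <- U7 <- U2 -> U11 -> U3
  P3: U4 <- U8 -> U5 <- U7 -> U9 -> U3
  P4: U4 <- U8 -> U5 <- U7 -> U3
  P5: U4 <- U9 <- U7 <- U2 -> U11 -> U3
  P6: U4 <- U9 <- U7 -> U3
  P7: U4 <- U9 <- U7 -> U5 <- U8 -> U3
  P8: U4 <- U9 -> U3
The empty set is not sufficient: P1 (U4 <- U8 -> U3) has no collider blocking it and no conditioned non-collider, so it is open.
Try {U8, U9}:
  P1: blocked at fork node U8 ∈ conditioning set.
  P2: blocked at fork node U8 ∈ conditioning set.
  P3: blocked at fork node U8 ∈ conditioning set.
  P4: blocked at fork node U8 ∈ conditioning set.
  P5: blocked at chain node U9 ∈ conditioning set.
  P6: blocked at chain node U9 ∈ conditioning set.
  P7: blocked at chain node U9 ∈ conditioning set.
  P8: blocked at fork node U9 ∈ conditioning set.
{U8, U9} contains no descendant of U4 and blocks every backdoor path.
Every element of {U8, U9} is needed (dropping U8 leaves P1 open; dropping U9 leaves P5 open), so no proper subset is valid.
Among all size-2 subsets of the eligible variables, only {U8, U9} blocks every backdoor path, so it is the unique smallest valid adjustment set.

{U8, U9}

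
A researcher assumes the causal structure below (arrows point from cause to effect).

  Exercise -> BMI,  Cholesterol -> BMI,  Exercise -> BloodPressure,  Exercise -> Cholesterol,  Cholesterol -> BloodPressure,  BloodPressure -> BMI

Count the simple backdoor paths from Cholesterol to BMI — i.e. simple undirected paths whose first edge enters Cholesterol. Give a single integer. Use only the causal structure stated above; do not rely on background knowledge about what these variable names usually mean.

2

A backdoor path from Cholesterol to BMI is any simple undirected path whose first edge points into Cholesterol (i.e. leaves Cholesterol via a parent).
Parents of Cholesterol: {Exercise}.
Enumerating:
  P1: Cholesterol <- Exercise -> BloodPressure -> BMI
  P2: Cholesterol <- Exercise -> BMI
That exhausts the simple backdoor paths. Count: 2.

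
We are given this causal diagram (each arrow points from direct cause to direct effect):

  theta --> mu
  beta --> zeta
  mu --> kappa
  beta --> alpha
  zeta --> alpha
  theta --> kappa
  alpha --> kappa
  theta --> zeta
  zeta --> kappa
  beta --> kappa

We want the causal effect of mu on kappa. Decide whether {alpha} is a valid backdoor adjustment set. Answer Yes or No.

Backdoor paths from mu to kappa (paths whose first edge points into mu):
  P1: mu <- theta -> zeta <- beta -> alpha -> kappa
  P2: mu <- theta -> zeta <- beta -> kappa
  P3: mu <- theta -> zeta -> alpha <- beta -> kappa
  P4: mu <- theta -> zeta -> alpha -> kappa
  P5: mu <- theta -> zeta -> kappa
  P6: mu <- theta -> kappa
Condition 1 (no descendant of mu in the set): holds — descendants of mu are {kappa}; none are in {alpha}.
Condition 2 (every backdoor path blocked by {alpha}):
  P1: blocked at chain node alpha ∈ conditioning set.
  P2: open — collider(s) zeta are conditioned on (or have a conditioned descendant) and no non-collider on the path is in the set.
  P3: open — collider(s) alpha are conditioned on (or have a conditioned descendant) and no non-collider on the path is in the set.
  P4: blocked at chain node alpha ∈ conditioning set.
  P5: open — no interior node is in the conditioning set.
  P6: open — no interior node is in the conditioning set.
{alpha} does not satisfy the backdoor criterion.

No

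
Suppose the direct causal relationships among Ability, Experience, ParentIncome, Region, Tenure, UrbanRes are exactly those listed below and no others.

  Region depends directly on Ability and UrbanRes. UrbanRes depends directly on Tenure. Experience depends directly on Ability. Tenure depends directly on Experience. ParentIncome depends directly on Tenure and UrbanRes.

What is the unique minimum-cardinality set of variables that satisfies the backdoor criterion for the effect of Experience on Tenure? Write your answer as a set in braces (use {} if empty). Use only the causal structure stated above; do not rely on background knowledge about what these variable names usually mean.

Variables eligible for adjustment (non-descendants of Experience, excluding Experience and Tenure): {Ability}.
Backdoor paths from Experience to Tenure:
  P1: Experience <- Ability -> Region <- UrbanRes <- Tenure
  P2: Experience <- Ability -> Region <- UrbanRes -> ParentIncome <- Tenure
Each backdoor path contains an unconditioned collider, so every path is already blocked with the empty conditioning set:
  P1: blocked at collider Region (neither it nor any descendant is in the conditioning set).
  P2: blocked at collider Region (neither it nor any descendant is in the conditioning set).
The empty set is therefore the unique smallest valid set.

{}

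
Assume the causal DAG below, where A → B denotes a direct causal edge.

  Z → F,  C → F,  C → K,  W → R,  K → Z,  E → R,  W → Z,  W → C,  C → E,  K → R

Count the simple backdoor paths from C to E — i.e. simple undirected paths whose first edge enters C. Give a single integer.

2

A backdoor path from C to E is any simple undirected path whose first edge points into C (i.e. leaves C via a parent).
Parents of C: {W}.
Enumerating:
  P1: C <- W -> Z <- K -> R <- E
  P2: C <- W -> R <- E
That exhausts the simple backdoor paths. Count: 2.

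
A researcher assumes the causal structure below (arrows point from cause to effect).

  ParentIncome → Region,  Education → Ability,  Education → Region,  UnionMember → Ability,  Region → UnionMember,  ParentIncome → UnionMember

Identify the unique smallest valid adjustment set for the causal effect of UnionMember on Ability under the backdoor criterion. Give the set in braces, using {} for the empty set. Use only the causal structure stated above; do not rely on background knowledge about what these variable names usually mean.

Variables eligible for adjustment (non-descendants of UnionMember, excluding UnionMember and Ability): {Education, ParentIncome, Region}.
Backdoor paths from UnionMember to Ability:
  P1: UnionMember <- ParentIncome -> Region <- Education -> Ability
  P2: UnionMember <- Region <- Education -> Ability
The empty set is not sufficient: P2 (UnionMember <- Region <- Education -> Ability) has no collider blocking it and no conditioned non-collider, so it is open.
Try {Education}:
  P1: blocked at collider Region (neither it nor any descendant is in the conditioning set).
  P2: blocked at fork node Education ∈ conditioning set.
{Education} contains no descendant of UnionMember and blocks every backdoor path.
No other singleton works — e.g. {ParentIncome} leaves P2 open — so {Education} is the unique smallest valid adjustment set.

{Education}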